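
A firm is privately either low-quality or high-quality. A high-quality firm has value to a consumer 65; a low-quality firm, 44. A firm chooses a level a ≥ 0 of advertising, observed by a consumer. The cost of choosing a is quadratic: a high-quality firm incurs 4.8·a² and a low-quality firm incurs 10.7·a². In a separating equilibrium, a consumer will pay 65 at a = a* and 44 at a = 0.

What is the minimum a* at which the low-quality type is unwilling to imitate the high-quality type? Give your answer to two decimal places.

1.40

The low-quality type at a = 0 receives 44; imitating at a* yields 65 − 10.7·a*².
Indifference: 44 = 65 − 10.7·a*², so a*² = (65 − 44) / 10.7 ≈ 1.9626.
a* = √1.9626 ≈ 1.40.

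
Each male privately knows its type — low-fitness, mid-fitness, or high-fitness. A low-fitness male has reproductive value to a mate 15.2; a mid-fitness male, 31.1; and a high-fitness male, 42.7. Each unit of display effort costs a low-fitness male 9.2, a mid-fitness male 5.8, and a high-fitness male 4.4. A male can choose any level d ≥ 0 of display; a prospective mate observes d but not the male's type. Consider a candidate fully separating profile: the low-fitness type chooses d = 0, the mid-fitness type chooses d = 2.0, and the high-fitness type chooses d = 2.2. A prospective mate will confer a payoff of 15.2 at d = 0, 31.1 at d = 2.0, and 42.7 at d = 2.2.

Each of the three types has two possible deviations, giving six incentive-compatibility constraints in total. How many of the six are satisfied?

Mid-fitness (own payoff 31.1 − 5.8×2.0 = 19.5): to d=0 gives 15.2 → no gain ✓; to d=2.2 gives 42.7 − 5.8×2.2 = 29.94 → profitable ✗.
High-fitness (own payoff 42.7 − 4.4×2.2 = 33.02): to d=0 gives 15.2 → no gain ✓; to d=2.0 gives 31.1 − 4.4×2.0 = 22.3 → no gain ✓.
Low-fitness (own payoff 15.2): to d=2.0 gives 31.1 − 9.2×2.0 = 12.7 → no gain ✓; to d=2.2 gives 42.7 − 9.2×2.2 = 22.46 → profitable ✗.
4 of the 6 constraints hold; not an equilibrium.

4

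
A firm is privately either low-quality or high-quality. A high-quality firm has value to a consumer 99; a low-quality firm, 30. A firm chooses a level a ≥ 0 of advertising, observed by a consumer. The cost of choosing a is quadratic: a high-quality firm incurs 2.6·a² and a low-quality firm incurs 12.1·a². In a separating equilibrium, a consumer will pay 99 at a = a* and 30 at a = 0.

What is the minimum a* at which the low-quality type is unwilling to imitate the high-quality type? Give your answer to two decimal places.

2.39

The low-quality type at a = 0 receives 30; imitating at a* yields 99 − 12.1·a*².
Indifference: 30 = 99 − 12.1·a*², so a*² = (99 − 30) / 12.1 ≈ 5.7025.
a* = √5.7025 ≈ 2.39.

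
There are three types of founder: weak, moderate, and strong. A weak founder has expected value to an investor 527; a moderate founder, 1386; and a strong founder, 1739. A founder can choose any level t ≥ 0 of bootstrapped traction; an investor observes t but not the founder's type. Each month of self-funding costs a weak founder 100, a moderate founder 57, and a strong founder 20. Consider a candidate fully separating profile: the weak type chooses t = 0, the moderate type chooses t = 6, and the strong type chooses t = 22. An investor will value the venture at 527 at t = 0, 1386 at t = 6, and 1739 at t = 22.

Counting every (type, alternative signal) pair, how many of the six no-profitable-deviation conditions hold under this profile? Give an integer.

5

Moderate (own payoff 1386 − 57×6 = 1044): to t=0 gives 527 → no gain ✓; to t=22 gives 1739 − 57×22 = 485 → no gain ✓.
Strong (own payoff 1739 − 20×22 = 1299): to t=0 gives 527 → no gain ✓; to t=6 gives 1386 − 20×6 = 1266 → no gain ✓.
Weak (own payoff 527): to t=6 gives 1386 − 100×6 = 786 → profitable ✗; to t=22 gives 1739 − 100×22 = -461 → no gain ✓.
5 of the 6 constraints hold; not an equilibrium.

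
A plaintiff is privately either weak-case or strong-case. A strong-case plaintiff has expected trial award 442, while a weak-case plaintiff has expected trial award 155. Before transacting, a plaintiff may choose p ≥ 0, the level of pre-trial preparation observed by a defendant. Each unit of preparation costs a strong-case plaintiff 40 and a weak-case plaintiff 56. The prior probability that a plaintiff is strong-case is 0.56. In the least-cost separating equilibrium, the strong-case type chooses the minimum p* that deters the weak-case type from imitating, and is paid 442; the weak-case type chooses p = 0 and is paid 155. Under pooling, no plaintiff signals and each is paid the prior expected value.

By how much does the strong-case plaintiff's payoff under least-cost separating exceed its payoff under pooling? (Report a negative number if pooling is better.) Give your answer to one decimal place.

Least-cost separating signal: p* solves 155 = 442 − 56·p*, so p* = (442 − 155)/56 = 5.125.
Strong-case type's separating payoff: 442 − 40 × p* = 442 − 40 × (442 − 155)/56 = 442 − 11480/56 = 237.
Pooling payoff: 0.56 × 442 + 0.44 × 155 = 315.72.
Difference: 237 − 315.72 = -78.72, i.e. -78.7 to one decimal place.
The strong-case type would prefer the pooling outcome.

-78.7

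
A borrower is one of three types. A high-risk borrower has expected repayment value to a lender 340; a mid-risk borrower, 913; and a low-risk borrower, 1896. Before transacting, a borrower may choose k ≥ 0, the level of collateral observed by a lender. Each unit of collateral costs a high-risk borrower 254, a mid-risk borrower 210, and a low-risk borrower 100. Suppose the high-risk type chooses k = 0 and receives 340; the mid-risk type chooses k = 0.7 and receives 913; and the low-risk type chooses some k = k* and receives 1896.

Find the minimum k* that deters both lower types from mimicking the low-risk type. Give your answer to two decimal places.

6.13

Mid-risk type (on-path payoff 913 − 210×0.7 = 766) won't mimic when 766 ≥ 1896 − 210·k*, i.e. k* ≥ 5.38.
High-risk type (on-path payoff 340) won't mimic when 340 ≥ 1896 − 254·k*, i.e. k* ≥ 6.13.
Both must hold, so k* = max(6.13, 5.38) = 6.13. The high-risk type's constraint binds.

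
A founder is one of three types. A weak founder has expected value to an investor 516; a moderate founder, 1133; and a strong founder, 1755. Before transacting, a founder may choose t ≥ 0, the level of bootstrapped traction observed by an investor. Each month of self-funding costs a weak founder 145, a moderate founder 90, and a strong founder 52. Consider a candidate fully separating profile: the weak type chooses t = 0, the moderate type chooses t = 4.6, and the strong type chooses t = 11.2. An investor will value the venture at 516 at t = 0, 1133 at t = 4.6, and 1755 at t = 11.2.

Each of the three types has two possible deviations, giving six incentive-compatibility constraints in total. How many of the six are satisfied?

5

Weak (own payoff 516): to t=4.6 gives 1133 − 145×4.6 = 466 → no gain ✓; to t=11.2 gives 1755 − 145×11.2 = 131 → no gain ✓.
Strong (own payoff 1755 − 52×11.2 = 1172.6): to t=0 gives 516 → no gain ✓; to t=4.6 gives 1133 − 52×4.6 = 893.8 → no gain ✓.
Moderate (own payoff 1133 − 90×4.6 = 719): to t=0 gives 516 → no gain ✓; to t=11.2 gives 1755 − 90×11.2 = 747 → profitable ✗.
5 of the 6 constraints hold; not an equilibrium.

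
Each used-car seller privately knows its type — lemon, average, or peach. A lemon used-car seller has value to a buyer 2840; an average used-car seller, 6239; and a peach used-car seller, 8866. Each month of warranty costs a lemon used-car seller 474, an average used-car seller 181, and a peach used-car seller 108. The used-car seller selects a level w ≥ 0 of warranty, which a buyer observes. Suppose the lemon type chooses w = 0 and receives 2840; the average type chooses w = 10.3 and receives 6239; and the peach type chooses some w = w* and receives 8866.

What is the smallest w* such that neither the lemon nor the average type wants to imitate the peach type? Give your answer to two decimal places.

24.81

Lemon type (on-path payoff 2840) won't mimic when 2840 ≥ 8866 − 474·w*, i.e. w* ≥ 12.71.
Average type (on-path payoff 6239 − 181×10.3 = 4374.7) won't mimic when 4374.7 ≥ 8866 − 181·w*, i.e. w* ≥ 24.81.
Both must hold, so w* = max(12.71, 24.81) = 24.81. The average type's constraint binds.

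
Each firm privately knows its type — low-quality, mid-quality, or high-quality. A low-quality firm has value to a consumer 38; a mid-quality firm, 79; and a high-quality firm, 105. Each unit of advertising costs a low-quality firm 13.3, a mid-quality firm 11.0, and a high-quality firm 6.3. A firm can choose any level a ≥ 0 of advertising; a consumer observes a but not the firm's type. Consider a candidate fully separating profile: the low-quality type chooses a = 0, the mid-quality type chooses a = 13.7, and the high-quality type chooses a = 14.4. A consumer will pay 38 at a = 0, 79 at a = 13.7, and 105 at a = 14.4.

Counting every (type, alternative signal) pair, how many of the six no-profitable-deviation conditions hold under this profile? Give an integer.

High-quality (own payoff 105 − 6.3×14.4 = 14.28): to a=0 gives 38 → profitable ✗; to a=13.7 gives 79 − 6.3×13.7 = -7.31 → no gain ✓.
Mid-quality (own payoff 79 − 11.0×13.7 = -71.7): to a=0 gives 38 → profitable ✗; to a=14.4 gives 105 − 11.0×14.4 = -53.4 → profitable ✗.
Low-quality (own payoff 38): to a=13.7 gives 79 − 13.3×13.7 = -103.21 → no gain ✓; to a=14.4 gives 105 − 13.3×14.4 = -86.52 → no gain ✓.
3 of the 6 constraints hold; not an equilibrium.

3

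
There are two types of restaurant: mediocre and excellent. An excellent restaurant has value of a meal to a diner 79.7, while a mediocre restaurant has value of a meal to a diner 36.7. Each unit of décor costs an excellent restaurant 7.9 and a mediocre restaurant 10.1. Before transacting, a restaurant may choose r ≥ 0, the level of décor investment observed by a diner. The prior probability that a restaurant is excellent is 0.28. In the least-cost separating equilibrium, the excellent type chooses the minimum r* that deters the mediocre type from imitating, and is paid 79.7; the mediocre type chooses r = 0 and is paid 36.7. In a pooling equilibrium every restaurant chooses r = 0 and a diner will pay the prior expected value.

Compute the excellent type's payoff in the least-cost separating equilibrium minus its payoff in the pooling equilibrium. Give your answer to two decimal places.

Least-cost separating signal: r* solves 36.7 = 79.7 − 10.1·r*, so r* = (79.7 − 36.7)/10.1 ≈ 4.2574.
Excellent type's separating payoff: 79.7 − 7.9 × r* = 79.7 − 7.9 × (79.7 − 36.7)/10.1 = 79.7 − 339.7/10.1 ≈ 46.0663.
Pooling payoff: 0.28 × 79.7 + 0.72 × 36.7 = 48.74.
Difference: 46.0663 − 48.74 = -2.6737, i.e. -2.67 to two decimal places.
The excellent type would prefer the pooling outcome.

-2.67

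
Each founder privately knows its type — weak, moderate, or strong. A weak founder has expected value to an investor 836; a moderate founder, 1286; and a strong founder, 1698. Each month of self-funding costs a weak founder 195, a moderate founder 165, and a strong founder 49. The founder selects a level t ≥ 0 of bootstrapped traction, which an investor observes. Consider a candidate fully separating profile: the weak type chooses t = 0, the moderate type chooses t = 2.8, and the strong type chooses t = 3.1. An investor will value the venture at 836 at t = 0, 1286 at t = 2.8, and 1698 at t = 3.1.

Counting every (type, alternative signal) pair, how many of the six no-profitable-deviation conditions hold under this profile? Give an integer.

Strong (own payoff 1698 − 49×3.1 = 1546.1): to t=0 gives 836 → no gain ✓; to t=2.8 gives 1286 − 49×2.8 = 1148.8 → no gain ✓.
Moderate (own payoff 1286 − 165×2.8 = 824): to t=0 gives 836 → profitable ✗; to t=3.1 gives 1698 − 165×3.1 = 1186.5 → profitable ✗.
Weak (own payoff 836): to t=2.8 gives 1286 − 195×2.8 = 740 → no gain ✓; to t=3.1 gives 1698 − 195×3.1 = 1093.5 → profitable ✗.
3 of the 6 constraints hold; not an equilibrium.

3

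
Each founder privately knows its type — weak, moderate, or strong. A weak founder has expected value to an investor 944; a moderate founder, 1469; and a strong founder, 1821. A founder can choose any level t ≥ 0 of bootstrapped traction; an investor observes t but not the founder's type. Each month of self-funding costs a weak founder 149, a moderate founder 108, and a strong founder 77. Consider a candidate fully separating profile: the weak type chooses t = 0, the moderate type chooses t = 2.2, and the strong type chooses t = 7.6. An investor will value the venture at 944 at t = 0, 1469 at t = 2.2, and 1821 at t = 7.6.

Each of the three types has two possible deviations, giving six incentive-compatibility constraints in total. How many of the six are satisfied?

4

Weak (own payoff 944): to t=2.2 gives 1469 − 149×2.2 = 1141.2 → profitable ✗; to t=7.6 gives 1821 − 149×7.6 = 688.6 → no gain ✓.
Moderate (own payoff 1469 − 108×2.2 = 1231.4): to t=0 gives 944 → no gain ✓; to t=7.6 gives 1821 − 108×7.6 = 1000.2 → no gain ✓.
Strong (own payoff 1821 − 77×7.6 = 1235.8): to t=0 gives 944 → no gain ✓; to t=2.2 gives 1469 − 77×2.2 = 1299.6 → profitable ✗.
4 of the 6 constraints hold; not an equilibrium.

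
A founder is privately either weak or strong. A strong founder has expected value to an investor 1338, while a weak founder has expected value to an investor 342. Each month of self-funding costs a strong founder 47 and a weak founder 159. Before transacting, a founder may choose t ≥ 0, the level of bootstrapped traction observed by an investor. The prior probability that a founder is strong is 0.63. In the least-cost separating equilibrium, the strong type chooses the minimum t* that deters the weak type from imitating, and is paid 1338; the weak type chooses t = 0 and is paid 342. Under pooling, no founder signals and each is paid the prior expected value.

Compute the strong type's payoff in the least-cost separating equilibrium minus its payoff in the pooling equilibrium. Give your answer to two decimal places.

Least-cost separating signal: t* solves 342 = 1338 − 159·t*, so t* = (1338 − 342)/159 ≈ 6.2642.
Strong type's separating payoff: 1338 − 47 × t* = 1338 − 47 × (1338 − 342)/159 = 1338 − 46812/159 ≈ 1043.5849.
Pooling payoff: 0.63 × 1338 + 0.37 × 342 = 969.48.
Difference: 1043.5849 − 969.48 = 74.1049, i.e. 74.10 to two decimal places.
The strong type prefers to separate.

74.10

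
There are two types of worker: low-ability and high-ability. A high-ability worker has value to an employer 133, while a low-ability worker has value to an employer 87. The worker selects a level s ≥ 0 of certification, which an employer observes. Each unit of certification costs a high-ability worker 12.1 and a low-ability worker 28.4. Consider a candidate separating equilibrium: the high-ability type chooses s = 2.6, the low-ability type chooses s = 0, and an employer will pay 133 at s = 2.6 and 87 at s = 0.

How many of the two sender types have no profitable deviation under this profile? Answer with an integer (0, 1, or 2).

2

Low-ability type: stay at 0 → 87; mimic → 133 − 28.4 × 2.6 = 59.16. IC holds (87 ≥ 59.16).
High-ability type: signal → 133 − 12.1 × 2.6 = 101.54; deviate to 0 → 87. IC holds (101.54 ≥ 87).
2 of 2 constraints hold, so this is a separating equilibrium.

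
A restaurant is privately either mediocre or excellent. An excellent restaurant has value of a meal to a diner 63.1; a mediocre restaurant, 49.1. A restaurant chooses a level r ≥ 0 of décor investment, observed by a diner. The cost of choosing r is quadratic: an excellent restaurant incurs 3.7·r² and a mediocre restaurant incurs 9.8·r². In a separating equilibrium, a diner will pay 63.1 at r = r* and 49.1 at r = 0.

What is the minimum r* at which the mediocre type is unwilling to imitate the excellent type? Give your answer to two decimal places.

The mediocre type at r = 0 receives 49.1; imitating at r* yields 63.1 − 9.8·r*².
Indifference: 49.1 = 63.1 − 9.8·r*², so r*² = (63.1 − 49.1) / 9.8 ≈ 1.4286.
r* = √1.4286 ≈ 1.20.

1.20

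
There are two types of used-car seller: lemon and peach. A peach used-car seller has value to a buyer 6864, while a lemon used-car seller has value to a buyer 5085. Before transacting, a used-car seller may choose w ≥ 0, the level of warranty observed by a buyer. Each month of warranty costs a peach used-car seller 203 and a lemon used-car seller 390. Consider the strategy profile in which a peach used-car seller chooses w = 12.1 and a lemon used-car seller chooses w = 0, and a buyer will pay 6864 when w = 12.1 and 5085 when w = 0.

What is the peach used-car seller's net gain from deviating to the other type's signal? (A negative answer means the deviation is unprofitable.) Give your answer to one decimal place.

677.3

Playing w = 12.1 the peach used-car seller receives 6864 − 203 × 12.1 = 4407.7.
Deviating to w = 0 yields 5085 instead.
Gain from deviating: 5085 − 4407.7 = 677.3.
The gain is positive, so the peach type's incentive-compatibility constraint is violated — this profile is not a separating equilibrium.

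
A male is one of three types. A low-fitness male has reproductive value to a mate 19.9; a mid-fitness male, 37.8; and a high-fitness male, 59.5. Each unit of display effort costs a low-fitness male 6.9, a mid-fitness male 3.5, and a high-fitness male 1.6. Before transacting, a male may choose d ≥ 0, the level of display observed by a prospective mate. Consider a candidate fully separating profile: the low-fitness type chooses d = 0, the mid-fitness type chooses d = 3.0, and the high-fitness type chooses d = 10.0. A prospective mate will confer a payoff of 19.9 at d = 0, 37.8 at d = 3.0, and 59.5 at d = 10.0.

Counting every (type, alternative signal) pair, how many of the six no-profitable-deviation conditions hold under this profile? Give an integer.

High-fitness (own payoff 59.5 − 1.6×10.0 = 43.5): to d=0 gives 19.9 → no gain ✓; to d=3.0 gives 37.8 − 1.6×3.0 = 33 → no gain ✓.
Low-fitness (own payoff 19.9): to d=3.0 gives 37.8 − 6.9×3.0 = 17.1 → no gain ✓; to d=10.0 gives 59.5 − 6.9×10.0 = -9.5 → no gain ✓.
Mid-fitness (own payoff 37.8 − 3.5×3.0 = 27.3): to d=0 gives 19.9 → no gain ✓; to d=10.0 gives 59.5 − 3.5×10.0 = 24.5 → no gain ✓.
6 of the 6 constraints hold; this profile is a separating equilibrium.

6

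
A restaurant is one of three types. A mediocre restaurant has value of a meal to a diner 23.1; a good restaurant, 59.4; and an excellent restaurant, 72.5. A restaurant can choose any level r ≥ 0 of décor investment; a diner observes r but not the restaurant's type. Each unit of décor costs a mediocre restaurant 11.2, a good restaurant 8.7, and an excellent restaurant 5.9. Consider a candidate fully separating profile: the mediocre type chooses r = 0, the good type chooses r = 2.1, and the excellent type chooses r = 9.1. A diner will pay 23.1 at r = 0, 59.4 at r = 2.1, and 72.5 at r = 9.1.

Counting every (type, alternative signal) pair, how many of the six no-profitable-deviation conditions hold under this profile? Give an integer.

3

Good (own payoff 59.4 − 8.7×2.1 = 41.13): to r=0 gives 23.1 → no gain ✓; to r=9.1 gives 72.5 − 8.7×9.1 = -6.67 → no gain ✓.
Mediocre (own payoff 23.1): to r=2.1 gives 59.4 − 11.2×2.1 = 35.88 → profitable ✗; to r=9.1 gives 72.5 − 11.2×9.1 = -29.42 → no gain ✓.
Excellent (own payoff 72.5 − 5.9×9.1 = 18.81): to r=0 gives 23.1 → profitable ✗; to r=2.1 gives 59.4 − 5.9×2.1 = 47.01 → profitable ✗.
3 of the 6 constraints hold; not an equilibrium.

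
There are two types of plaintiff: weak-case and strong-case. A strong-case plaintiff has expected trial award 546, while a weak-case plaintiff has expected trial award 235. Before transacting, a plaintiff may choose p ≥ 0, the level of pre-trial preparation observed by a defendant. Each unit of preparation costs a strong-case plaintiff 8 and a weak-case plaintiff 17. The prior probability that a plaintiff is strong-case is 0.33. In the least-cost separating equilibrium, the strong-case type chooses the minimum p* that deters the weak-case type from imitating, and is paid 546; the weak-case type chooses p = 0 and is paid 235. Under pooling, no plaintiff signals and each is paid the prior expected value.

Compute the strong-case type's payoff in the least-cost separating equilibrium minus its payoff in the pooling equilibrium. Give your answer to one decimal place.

62.0

Least-cost separating signal: p* solves 235 = 546 − 17·p*, so p* = (546 − 235)/17 ≈ 18.2941.
Strong-case type's separating payoff: 546 − 8 × p* = 546 − 8 × (546 − 235)/17 = 546 − 2488/17 ≈ 399.647.
Pooling payoff: 0.33 × 546 + 0.67 × 235 = 337.63.
Difference: 399.647 − 337.63 = 62.017, i.e. 62.0 to one decimal place.
The strong-case type prefers to separate.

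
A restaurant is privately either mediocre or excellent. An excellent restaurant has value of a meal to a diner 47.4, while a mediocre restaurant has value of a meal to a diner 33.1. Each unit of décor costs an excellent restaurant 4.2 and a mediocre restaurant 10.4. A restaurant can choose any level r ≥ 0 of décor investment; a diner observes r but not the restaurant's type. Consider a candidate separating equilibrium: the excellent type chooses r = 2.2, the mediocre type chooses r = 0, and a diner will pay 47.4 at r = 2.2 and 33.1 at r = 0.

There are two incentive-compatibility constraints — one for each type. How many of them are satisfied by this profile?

Excellent type: signal → 47.4 − 4.2 × 2.2 = 38.16; deviate to 0 → 33.1. IC holds (38.16 ≥ 33.1).
Mediocre type: stay at 0 → 33.1; mimic → 47.4 − 10.4 × 2.2 = 24.52. IC holds (33.1 ≥ 24.52).
2 of 2 constraints hold, so this is a separating equilibrium.

2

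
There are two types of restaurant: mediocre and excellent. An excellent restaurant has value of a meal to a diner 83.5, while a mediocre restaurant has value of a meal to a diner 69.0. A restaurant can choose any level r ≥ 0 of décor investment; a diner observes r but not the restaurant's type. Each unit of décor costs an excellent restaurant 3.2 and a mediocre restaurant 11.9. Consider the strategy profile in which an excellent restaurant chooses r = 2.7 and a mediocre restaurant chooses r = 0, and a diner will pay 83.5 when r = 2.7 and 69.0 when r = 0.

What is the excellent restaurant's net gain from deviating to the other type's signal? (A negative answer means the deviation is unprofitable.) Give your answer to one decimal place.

Playing r = 2.7 the excellent restaurant receives 83.5 − 3.2 × 2.7 = 74.86.
Deviating to r = 0 yields 69.0 instead.
Gain from deviating: 69.0 − 74.86 = -5.86, i.e. -5.9 to one decimal place.
The gain is negative, so the excellent type's incentive-compatibility constraint is satisfied.

-5.9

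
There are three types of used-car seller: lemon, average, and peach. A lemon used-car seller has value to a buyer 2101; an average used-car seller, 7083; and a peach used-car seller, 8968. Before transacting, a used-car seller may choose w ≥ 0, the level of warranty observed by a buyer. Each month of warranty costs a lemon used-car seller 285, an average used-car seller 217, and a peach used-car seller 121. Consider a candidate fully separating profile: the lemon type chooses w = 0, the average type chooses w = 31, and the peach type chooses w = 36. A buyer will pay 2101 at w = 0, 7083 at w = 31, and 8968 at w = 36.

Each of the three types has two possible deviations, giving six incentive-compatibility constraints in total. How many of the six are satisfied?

Peach (own payoff 8968 − 121×36 = 4612): to w=0 gives 2101 → no gain ✓; to w=31 gives 7083 − 121×31 = 3332 → no gain ✓.
Average (own payoff 7083 − 217×31 = 356): to w=0 gives 2101 → profitable ✗; to w=36 gives 8968 − 217×36 = 1156 → profitable ✗.
Lemon (own payoff 2101): to w=31 gives 7083 − 285×31 = -1752 → no gain ✓; to w=36 gives 8968 − 285×36 = -1292 → no gain ✓.
4 of the 6 constraints hold; not an equilibrium.

4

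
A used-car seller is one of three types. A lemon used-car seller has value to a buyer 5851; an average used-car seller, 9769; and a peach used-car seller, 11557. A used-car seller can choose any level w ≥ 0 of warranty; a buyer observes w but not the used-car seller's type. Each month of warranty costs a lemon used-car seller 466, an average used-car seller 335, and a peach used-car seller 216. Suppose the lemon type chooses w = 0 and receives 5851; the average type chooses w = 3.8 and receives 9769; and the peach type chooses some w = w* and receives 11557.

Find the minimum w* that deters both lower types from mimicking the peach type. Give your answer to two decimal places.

12.24

Average type (on-path payoff 9769 − 335×3.8 = 8496) won't mimic when 8496 ≥ 11557 − 335·w*, i.e. w* ≥ 9.14.
Lemon type (on-path payoff 5851) won't mimic when 5851 ≥ 11557 − 466·w*, i.e. w* ≥ 12.24.
Both must hold, so w* = max(12.24, 9.14) = 12.24. The lemon type's constraint binds.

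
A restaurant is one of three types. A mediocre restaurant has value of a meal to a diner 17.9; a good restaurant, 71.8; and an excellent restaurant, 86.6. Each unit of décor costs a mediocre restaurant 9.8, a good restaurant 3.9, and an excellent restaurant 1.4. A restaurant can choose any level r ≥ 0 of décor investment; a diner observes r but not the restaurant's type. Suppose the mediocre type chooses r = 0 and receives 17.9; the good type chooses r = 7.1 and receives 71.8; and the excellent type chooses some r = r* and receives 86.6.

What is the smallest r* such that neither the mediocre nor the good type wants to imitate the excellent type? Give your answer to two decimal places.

10.89

Mediocre type (on-path payoff 17.9) won't mimic when 17.9 ≥ 86.6 − 9.8·r*, i.e. r* ≥ 7.01.
Good type (on-path payoff 71.8 − 3.9×7.1 = 44.11) won't mimic when 44.11 ≥ 86.6 − 3.9·r*, i.e. r* ≥ 10.89.
Both must hold, so r* = max(7.01, 10.89) = 10.89. The good type's constraint binds.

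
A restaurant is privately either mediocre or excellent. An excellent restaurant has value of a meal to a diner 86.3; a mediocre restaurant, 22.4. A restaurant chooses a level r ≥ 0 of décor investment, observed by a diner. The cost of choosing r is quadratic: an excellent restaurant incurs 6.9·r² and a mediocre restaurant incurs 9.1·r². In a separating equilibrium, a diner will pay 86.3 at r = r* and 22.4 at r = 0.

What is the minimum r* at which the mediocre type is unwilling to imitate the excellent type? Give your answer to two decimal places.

The mediocre type at r = 0 receives 22.4; imitating at r* yields 86.3 − 9.1·r*².
Indifference: 22.4 = 86.3 − 9.1·r*², so r*² = (86.3 − 22.4) / 9.1 ≈ 7.0220.
r* = √7.0220 ≈ 2.65.

2.65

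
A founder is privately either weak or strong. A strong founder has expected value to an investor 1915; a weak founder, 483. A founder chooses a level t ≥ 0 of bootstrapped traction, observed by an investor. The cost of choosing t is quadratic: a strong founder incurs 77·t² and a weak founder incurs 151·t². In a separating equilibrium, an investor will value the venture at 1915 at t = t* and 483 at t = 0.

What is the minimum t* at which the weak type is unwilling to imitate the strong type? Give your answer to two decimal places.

The weak type at t = 0 receives 483; imitating at t* yields 1915 − 151·t*².
Indifference: 483 = 1915 − 151·t*², so t*² = (1915 − 483) / 151 ≈ 9.4834.
t* = √9.4834 ≈ 3.08.

3.08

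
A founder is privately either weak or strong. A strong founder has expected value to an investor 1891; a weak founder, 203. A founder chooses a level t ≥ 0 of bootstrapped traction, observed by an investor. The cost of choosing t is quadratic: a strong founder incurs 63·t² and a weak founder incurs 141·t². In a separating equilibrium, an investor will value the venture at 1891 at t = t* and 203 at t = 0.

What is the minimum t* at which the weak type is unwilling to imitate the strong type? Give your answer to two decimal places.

The weak type at t = 0 receives 203; imitating at t* yields 1891 − 141·t*².
Indifference: 203 = 1891 − 141·t*², so t*² = (1891 − 203) / 141 ≈ 11.9716.
t* = √11.9716 ≈ 3.46.

3.46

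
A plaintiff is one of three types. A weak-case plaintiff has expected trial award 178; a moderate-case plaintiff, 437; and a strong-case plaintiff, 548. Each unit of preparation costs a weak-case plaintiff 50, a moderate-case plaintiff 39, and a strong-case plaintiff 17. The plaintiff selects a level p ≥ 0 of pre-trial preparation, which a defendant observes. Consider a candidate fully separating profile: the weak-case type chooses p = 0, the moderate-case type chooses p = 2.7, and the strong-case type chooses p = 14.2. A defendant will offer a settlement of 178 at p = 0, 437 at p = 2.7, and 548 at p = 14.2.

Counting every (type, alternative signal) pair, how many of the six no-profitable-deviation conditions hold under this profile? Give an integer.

4

Strong-case (own payoff 548 − 17×14.2 = 306.6): to p=0 gives 178 → no gain ✓; to p=2.7 gives 437 − 17×2.7 = 391.1 → profitable ✗.
Weak-case (own payoff 178): to p=2.7 gives 437 − 50×2.7 = 302 → profitable ✗; to p=14.2 gives 548 − 50×14.2 = -162 → no gain ✓.
Moderate-case (own payoff 437 − 39×2.7 = 331.7): to p=0 gives 178 → no gain ✓; to p=14.2 gives 548 − 39×14.2 = -5.8 → no gain ✓.
4 of the 6 constraints hold; not an equilibrium.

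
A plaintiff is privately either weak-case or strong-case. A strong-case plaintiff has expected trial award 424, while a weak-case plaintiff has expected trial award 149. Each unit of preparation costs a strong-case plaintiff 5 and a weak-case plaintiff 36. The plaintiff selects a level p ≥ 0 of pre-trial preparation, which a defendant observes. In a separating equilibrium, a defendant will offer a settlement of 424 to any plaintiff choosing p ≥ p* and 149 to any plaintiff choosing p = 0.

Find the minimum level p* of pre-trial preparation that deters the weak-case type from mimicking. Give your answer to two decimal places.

A weak-case plaintiff choosing p = 0 receives 149.
Imitating at p* instead would pay 424 at cost 36·p*, netting 424 − 36·p*.
Indifference: 149 = 424 − 36·p*, so p* = (424 − 149) / 36 ≈ 7.64.
This is the weak-case type's binding incentive-compatibility constraint; any p ≥ 7.64 sustains separation on that side.

7.64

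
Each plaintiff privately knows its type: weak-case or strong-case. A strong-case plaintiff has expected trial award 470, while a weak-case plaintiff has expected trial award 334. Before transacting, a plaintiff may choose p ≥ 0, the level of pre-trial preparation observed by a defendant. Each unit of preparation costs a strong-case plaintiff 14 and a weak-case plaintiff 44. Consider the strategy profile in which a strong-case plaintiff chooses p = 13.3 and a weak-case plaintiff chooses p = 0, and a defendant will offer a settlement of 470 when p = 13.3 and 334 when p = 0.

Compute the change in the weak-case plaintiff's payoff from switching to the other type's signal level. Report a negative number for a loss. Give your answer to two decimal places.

-449.20

Playing p = 0 the weak-case plaintiff receives 334.
Deviating to p = 13.3 brings payment 470 at cost 44 × 13.3 = 585.2, netting -115.2.
Gain from deviating: -115.2 − 334 = -449.20.
The gain is negative, so the weak-case type's incentive-compatibility constraint is satisfied.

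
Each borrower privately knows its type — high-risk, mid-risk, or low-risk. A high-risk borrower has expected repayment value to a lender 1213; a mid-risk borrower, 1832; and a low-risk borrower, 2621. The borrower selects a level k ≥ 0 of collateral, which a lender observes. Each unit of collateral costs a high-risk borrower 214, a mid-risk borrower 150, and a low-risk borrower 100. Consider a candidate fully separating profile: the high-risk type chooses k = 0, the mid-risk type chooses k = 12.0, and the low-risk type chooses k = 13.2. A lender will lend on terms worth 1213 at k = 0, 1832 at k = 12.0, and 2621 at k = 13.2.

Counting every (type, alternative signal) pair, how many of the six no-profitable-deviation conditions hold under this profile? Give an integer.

4

Low-risk (own payoff 2621 − 100×13.2 = 1301): to k=0 gives 1213 → no gain ✓; to k=12.0 gives 1832 − 100×12.0 = 632 → no gain ✓.
High-risk (own payoff 1213): to k=12.0 gives 1832 − 214×12.0 = -736 → no gain ✓; to k=13.2 gives 2621 − 214×13.2 = -203.8 → no gain ✓.
Mid-risk (own payoff 1832 − 150×12.0 = 32): to k=0 gives 1213 → profitable ✗; to k=13.2 gives 2621 − 150×13.2 = 641 → profitable ✗.
4 of the 6 constraints hold; not an equilibrium.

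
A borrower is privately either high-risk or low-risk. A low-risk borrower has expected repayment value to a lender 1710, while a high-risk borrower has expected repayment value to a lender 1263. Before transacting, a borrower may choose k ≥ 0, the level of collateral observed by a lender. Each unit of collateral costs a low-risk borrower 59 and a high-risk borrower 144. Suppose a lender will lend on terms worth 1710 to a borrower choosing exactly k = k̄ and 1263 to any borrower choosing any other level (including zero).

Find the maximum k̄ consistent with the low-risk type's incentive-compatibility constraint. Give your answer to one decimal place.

Choosing k̄ yields the low-risk type 1710 − 59·k̄; choosing zero yields 1263.
The low-risk type is indifferent at 1710 − 59·k̄ = 1263, i.e. k̄ = (1710 − 1263) / 59 ≈ 7.6.
For any k̄ above 7.6 the low-risk type would rather pool at zero, so separation collapses.

7.6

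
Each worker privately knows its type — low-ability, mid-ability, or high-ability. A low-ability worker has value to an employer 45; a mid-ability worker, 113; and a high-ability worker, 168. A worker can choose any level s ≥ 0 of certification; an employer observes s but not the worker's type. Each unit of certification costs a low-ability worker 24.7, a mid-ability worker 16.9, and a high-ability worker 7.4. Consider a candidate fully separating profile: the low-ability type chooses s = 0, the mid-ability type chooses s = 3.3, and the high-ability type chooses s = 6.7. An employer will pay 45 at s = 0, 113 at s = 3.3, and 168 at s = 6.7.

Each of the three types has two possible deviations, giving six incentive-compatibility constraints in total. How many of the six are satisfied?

6

Mid-ability (own payoff 113 − 16.9×3.3 = 57.23): to s=0 gives 45 → no gain ✓; to s=6.7 gives 168 − 16.9×6.7 = 54.77 → no gain ✓.
Low-ability (own payoff 45): to s=3.3 gives 113 − 24.7×3.3 = 31.49 → no gain ✓; to s=6.7 gives 168 − 24.7×6.7 = 2.51 → no gain ✓.
High-ability (own payoff 168 − 7.4×6.7 = 118.42): to s=0 gives 45 → no gain ✓; to s=3.3 gives 113 − 7.4×3.3 = 88.58 → no gain ✓.
6 of the 6 constraints hold; this profile is a separating equilibrium.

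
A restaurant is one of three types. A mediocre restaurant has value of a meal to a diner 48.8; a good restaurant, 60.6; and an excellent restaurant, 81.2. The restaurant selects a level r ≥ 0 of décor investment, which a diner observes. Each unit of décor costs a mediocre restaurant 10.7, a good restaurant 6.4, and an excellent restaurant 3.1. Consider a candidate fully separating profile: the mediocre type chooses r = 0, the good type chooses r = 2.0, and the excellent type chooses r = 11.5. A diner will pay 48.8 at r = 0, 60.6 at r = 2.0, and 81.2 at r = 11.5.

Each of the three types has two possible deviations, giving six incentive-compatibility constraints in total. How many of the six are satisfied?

Good (own payoff 60.6 − 6.4×2.0 = 47.8): to r=0 gives 48.8 → profitable ✗; to r=11.5 gives 81.2 − 6.4×11.5 = 7.6 → no gain ✓.
Excellent (own payoff 81.2 − 3.1×11.5 = 45.55): to r=0 gives 48.8 → profitable ✗; to r=2.0 gives 60.6 − 3.1×2.0 = 54.4 → profitable ✗.
Mediocre (own payoff 48.8): to r=2.0 gives 60.6 − 10.7×2.0 = 39.2 → no gain ✓; to r=11.5 gives 81.2 − 10.7×11.5 = -41.85 → no gain ✓.
3 of the 6 constraints hold; not an equilibrium.

3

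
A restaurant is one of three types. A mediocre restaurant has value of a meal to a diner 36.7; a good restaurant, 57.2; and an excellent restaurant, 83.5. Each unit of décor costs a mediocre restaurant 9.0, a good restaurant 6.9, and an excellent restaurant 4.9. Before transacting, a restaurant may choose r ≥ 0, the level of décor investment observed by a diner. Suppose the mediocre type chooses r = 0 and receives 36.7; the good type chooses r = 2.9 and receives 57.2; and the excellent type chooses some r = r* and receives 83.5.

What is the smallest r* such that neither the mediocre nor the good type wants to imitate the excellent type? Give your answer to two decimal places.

6.71

Mediocre type (on-path payoff 36.7) won't mimic when 36.7 ≥ 83.5 − 9.0·r*, i.e. r* ≥ 5.20.
Good type (on-path payoff 57.2 − 6.9×2.9 = 37.19) won't mimic when 37.19 ≥ 83.5 − 6.9·r*, i.e. r* ≥ 6.71.
Both must hold, so r* = max(5.20, 6.71) = 6.71. The good type's constraint binds.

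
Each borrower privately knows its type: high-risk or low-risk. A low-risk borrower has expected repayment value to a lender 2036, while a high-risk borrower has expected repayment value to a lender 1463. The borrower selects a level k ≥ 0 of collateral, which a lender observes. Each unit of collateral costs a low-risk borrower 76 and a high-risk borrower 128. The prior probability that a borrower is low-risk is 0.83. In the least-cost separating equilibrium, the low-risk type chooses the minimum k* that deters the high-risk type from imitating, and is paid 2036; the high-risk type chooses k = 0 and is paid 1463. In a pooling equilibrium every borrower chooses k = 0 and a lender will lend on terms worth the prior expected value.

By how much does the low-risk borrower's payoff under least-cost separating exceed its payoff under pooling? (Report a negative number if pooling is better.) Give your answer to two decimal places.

-242.81

Least-cost separating signal: k* solves 1463 = 2036 − 128·k*, so k* = (2036 − 1463)/128 ≈ 4.4766.
Low-risk type's separating payoff: 2036 − 76 × k* = 2036 − 76 × (2036 − 1463)/128 = 2036 − 43548/128 ≈ 1695.7813.
Pooling payoff: 0.83 × 2036 + 0.17 × 1463 = 1938.59.
Difference: 1695.7813 − 1938.59 = -242.8087, i.e. -242.81 to two decimal places.
The low-risk type would prefer the pooling outcome.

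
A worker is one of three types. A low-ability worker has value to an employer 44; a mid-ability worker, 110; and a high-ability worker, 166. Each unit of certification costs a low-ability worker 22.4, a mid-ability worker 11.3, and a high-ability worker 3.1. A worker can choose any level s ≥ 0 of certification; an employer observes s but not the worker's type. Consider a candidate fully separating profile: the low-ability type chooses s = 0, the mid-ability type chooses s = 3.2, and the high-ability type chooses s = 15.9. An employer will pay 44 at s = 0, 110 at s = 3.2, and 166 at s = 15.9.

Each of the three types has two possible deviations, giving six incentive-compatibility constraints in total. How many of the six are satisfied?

High-ability (own payoff 166 − 3.1×15.9 = 116.71): to s=0 gives 44 → no gain ✓; to s=3.2 gives 110 − 3.1×3.2 = 100.08 → no gain ✓.
Mid-ability (own payoff 110 − 11.3×3.2 = 73.84): to s=0 gives 44 → no gain ✓; to s=15.9 gives 166 − 11.3×15.9 = -13.67 → no gain ✓.
Low-ability (own payoff 44): to s=3.2 gives 110 − 22.4×3.2 = 38.32 → no gain ✓; to s=15.9 gives 166 − 22.4×15.9 = -190.16 → no gain ✓.
6 of the 6 constraints hold; this profile is a separating equilibrium.

6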